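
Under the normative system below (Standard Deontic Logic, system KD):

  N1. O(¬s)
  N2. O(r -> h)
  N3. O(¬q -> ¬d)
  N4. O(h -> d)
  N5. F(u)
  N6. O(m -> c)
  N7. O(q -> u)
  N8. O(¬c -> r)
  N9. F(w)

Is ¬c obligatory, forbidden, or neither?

Forbidden

Premise 5, F(u), is equivalent to O(¬u).
The contrapositive of premise 7 (O(q -> u)) is O(¬u -> ¬q), and O(¬u) is already established, so O(¬q).
Premise 3 is O(¬q -> ¬d); since O(¬q), deontic closure gives O(¬d).
Premise 4, O(h -> d), contraposes to O(¬d -> ¬h); with O(¬d) we get O(¬h).
Premise 2, O(r -> h), contraposes to O(¬h -> ¬r); with O(¬h) we get O(¬r).
Premise 8 is O(¬c -> r); contrapositively O(¬r -> c). Since O(¬r) holds, K gives O(c).
Premises 1, 6, 9 do not contribute to this derivation.
Thus O(c), which is F(¬c): ¬c is forbidden.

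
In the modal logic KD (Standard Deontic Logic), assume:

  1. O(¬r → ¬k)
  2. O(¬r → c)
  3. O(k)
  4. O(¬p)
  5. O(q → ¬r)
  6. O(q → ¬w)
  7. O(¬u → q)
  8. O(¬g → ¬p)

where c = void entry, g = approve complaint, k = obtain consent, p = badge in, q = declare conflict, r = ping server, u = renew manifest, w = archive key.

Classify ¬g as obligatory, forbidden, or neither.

Neither

Premise 8 is O(¬g → ¬p); even if O(¬p) held, inferring O(¬g) would be affirming the consequent — invalid.
No premise or chain of K-axiom applications forces O(¬g), and none forces O(g). So ¬g is neither obligatory nor forbidden under these norms.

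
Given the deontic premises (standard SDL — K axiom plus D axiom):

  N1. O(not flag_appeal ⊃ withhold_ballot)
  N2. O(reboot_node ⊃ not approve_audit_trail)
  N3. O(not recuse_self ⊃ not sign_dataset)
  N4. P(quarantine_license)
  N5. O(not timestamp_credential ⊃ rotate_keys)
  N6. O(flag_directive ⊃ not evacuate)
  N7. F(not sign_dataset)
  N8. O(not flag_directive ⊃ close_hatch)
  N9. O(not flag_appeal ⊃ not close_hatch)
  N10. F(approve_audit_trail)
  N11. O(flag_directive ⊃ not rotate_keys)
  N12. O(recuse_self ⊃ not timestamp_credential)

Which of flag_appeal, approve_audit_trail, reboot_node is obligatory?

Premise 7, F(not sign_dataset), is equivalent to O(sign_dataset).
The contrapositive of premise 3 (O(not recuse_self ⊃ not sign_dataset)) is O(sign_dataset ⊃ recuse_self), and O(sign_dataset) is already established, so O(recuse_self).
With premise 12, O(recuse_self ⊃ not timestamp_credential), the K-axiom yields O(not timestamp_credential).
Premise 5 is O(not timestamp_credential ⊃ rotate_keys); since O(not timestamp_credential), deontic closure gives O(rotate_keys).
The contrapositive of premise 11 (O(flag_directive ⊃ not rotate_keys)) is O(rotate_keys ⊃ not flag_directive), and O(rotate_keys) is already established, so O(not flag_directive).
With premise 8, O(not flag_directive ⊃ close_hatch), the K-axiom yields O(close_hatch).
Premise 9, O(not flag_appeal ⊃ not close_hatch), contraposes to O(close_hatch ⊃ flag_appeal); with O(close_hatch) we get O(flag_appeal).
So O(flag_appeal) holds — flag_appeal is obligatory. None of the other listed options is made obligatory by any chain of premises.

flag_appeal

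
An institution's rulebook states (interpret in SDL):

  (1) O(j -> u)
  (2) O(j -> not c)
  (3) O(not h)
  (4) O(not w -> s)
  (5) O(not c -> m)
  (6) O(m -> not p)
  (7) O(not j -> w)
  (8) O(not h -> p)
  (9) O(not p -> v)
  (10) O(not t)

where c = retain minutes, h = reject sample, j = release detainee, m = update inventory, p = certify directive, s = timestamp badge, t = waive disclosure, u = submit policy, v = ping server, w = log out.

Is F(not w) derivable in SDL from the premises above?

Yes

Premise 3 states O(not h) outright.
From O(not h) and premise 8, O(not h -> p), we obtain O(p).
Premise 6 is O(m -> not p); contrapositively O(p -> not m). Since O(p) holds, K gives O(not m).
Premise 5 is O(not c -> m); contrapositively O(not m -> c). Since O(not m) holds, K gives O(c).
Premise 2 is O(j -> not c); contrapositively O(c -> not j). Since O(c) holds, K gives O(not j).
From O(not j) and premise 7, O(not j -> w), we obtain O(w).
Premises 1, 4, 9, 10 do not contribute to this derivation.
So O(w) holds, i.e. F(not w). The claim follows.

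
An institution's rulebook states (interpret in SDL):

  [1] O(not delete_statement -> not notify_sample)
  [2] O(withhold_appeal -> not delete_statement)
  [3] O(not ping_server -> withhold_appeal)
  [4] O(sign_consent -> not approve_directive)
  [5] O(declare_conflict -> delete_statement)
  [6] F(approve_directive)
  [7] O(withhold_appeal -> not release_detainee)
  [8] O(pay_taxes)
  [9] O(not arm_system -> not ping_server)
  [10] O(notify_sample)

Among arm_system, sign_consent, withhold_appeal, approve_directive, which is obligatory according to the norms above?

arm_system

Premise 10 states O(notify_sample) outright.
Premise 1 is O(not delete_statement -> not notify_sample); contrapositively O(notify_sample -> delete_statement). Since O(notify_sample) holds, K gives O(delete_statement).
Premise 2 is O(withhold_appeal -> not delete_statement); contrapositively O(delete_statement -> not withhold_appeal). Since O(delete_statement) holds, K gives O(not withhold_appeal).
Premise 3 is O(not ping_server -> withhold_appeal); contrapositively O(not withhold_appeal -> ping_server). Since O(not withhold_appeal) holds, K gives O(ping_server).
The contrapositive of premise 9 (O(not arm_system -> not ping_server)) is O(ping_server -> arm_system), and O(ping_server) is already established, so O(arm_system).
So O(arm_system) holds — arm_system is obligatory. None of the other listed options is made obligatory by any chain of premises.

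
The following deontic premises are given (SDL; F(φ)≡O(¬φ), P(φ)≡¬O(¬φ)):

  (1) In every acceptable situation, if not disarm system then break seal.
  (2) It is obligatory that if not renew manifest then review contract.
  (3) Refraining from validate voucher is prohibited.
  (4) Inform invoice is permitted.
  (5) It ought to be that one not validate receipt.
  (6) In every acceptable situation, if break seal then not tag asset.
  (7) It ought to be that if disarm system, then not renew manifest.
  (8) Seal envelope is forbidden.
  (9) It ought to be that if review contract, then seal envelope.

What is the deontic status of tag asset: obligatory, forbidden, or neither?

Forbidden

Premise 8 is F(seal_envelope), i.e. O(¬seal_envelope).
The contrapositive of premise 9 (O(review_contract → seal_envelope)) is O(¬seal_envelope → ¬review_contract), and O(¬seal_envelope) is already established, so O(¬review_contract).
The contrapositive of premise 2 (O(¬renew_manifest → review_contract)) is O(¬review_contract → renew_manifest), and O(¬review_contract) is already established, so O(renew_manifest).
Premise 7 is O(disarm_system → ¬renew_manifest); contrapositively O(renew_manifest → ¬disarm_system). Since O(renew_manifest) holds, K gives O(¬disarm_system).
Applying K to premise 1 (O(¬disarm_system → break_seal)) and O(¬disarm_system) yields O(break_seal).
Applying K to premise 6 (O(break_seal → ¬tag_asset)) and O(break_seal) yields O(¬tag_asset).
Premises 3, 4, 5 do not contribute to this derivation.
Thus O(¬tag_asset), which is F(tag_asset): tag_asset is forbidden.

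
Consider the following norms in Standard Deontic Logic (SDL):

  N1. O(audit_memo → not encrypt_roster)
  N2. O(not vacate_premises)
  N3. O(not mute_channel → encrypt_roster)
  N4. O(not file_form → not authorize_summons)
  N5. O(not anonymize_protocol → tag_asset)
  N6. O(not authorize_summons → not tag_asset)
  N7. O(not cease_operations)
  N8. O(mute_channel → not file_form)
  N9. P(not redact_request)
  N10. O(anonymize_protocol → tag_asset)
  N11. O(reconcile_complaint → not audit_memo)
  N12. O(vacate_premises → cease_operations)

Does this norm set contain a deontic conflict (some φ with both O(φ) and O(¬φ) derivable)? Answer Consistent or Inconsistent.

Consistent

Premise 12 is O(vacate_premises → cease_operations), but O(vacate_premises) is not derivable from the premises, so it does not yield O(cease_operations).
So O(cease_operations) is not derivable, and the apparent clash with O(not cease_operations) does not arise.
A world satisfying every obligation exists (e.g. anonymize_protocol=false, audit_memo=false, authorize_summons=true, cease_operations=false, encrypt_roster=true, file_form=true, mute_channel=false, reconcile_complaint=false, redact_request=false, tag_asset=true, vacate_premises=false); no atom is both obligatory and forbidden, so the set is consistent.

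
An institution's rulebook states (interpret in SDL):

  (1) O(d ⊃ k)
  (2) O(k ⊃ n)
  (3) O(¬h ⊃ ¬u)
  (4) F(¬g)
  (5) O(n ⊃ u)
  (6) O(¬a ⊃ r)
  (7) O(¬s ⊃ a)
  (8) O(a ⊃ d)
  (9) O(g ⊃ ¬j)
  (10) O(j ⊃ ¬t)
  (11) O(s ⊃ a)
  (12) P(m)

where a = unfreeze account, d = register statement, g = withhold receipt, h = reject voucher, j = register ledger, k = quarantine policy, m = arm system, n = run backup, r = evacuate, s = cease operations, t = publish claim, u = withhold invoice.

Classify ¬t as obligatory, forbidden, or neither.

Premise 10 is O(j ⊃ ¬t), but O(j) is not derivable from the premises, so it does not yield O(¬t).
No premise or chain of K-axiom applications forces O(¬t), and none forces O(t). So ¬t is neither obligatory nor forbidden under these norms.

Neither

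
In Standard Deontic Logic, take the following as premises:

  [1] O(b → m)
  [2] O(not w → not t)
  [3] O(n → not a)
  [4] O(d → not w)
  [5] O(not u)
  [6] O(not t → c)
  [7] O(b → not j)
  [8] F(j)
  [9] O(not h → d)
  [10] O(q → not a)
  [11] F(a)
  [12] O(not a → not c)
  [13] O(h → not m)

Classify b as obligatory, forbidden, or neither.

Premise 11, F(a), is equivalent to O(not a).
From O(not a) and premise 12, O(not a → not c), we obtain O(not c).
Premise 6, O(not t → c), contraposes to O(not c → t); with O(not c) we get O(t).
The contrapositive of premise 2 (O(not w → not t)) is O(t → w), and O(t) is already established, so O(w).
Premise 4, O(d → not w), contraposes to O(w → not d); with O(w) we get O(not d).
Premise 9, O(not h → d), contraposes to O(not d → h); with O(not d) we get O(h).
Premise 13 is O(h → not m); since O(h), deontic closure gives O(not m).
Premise 1 is O(b → m); contrapositively O(not m → not b). Since O(not m) holds, K gives O(not b).
Premises 3, 5, 7, 8, 10 do not contribute to this derivation.
Thus O(not b), which is F(b): b is forbidden.

Forbidden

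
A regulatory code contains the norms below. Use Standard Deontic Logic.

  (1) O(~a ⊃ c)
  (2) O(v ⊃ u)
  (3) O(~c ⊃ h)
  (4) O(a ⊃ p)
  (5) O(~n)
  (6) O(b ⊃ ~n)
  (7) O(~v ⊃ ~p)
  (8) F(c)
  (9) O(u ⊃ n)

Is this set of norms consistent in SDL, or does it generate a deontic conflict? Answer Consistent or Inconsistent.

Inconsistent

From premise 5 we have O(~n).
Premise 9 is O(u ⊃ n); contrapositively O(~n ⊃ ~u). Since O(~n) holds, K gives O(~u).
The contrapositive of premise 2 (O(v ⊃ u)) is O(~u ⊃ ~v), and O(~u) is already established, so O(~v).
From O(~v) and premise 7, O(~v ⊃ ~p), we obtain O(~p).
Premise 4 is O(a ⊃ p); contrapositively O(~p ⊃ ~a). Since O(~p) holds, K gives O(~a).
From O(~a) and premise 1, O(~a ⊃ c), we obtain O(c).
But premise 8, F(c), means O(~c).
We now have both O(c) and O(~c) — c is simultaneously obligatory and forbidden, violating the D-axiom.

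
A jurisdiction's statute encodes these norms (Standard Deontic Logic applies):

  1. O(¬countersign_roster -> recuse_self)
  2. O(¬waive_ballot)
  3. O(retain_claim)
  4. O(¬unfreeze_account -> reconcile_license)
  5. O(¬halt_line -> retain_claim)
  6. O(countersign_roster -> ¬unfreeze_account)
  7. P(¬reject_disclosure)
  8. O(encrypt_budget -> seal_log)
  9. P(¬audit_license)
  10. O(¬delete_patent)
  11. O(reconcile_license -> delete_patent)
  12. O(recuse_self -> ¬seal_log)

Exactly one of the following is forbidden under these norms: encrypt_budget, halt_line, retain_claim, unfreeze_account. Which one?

encrypt_budget

Premise 10 gives O(¬delete_patent).
Premise 11, O(reconcile_license -> delete_patent), contraposes to O(¬delete_patent -> ¬reconcile_license); with O(¬delete_patent) we get O(¬reconcile_license).
Premise 4, O(¬unfreeze_account -> reconcile_license), contraposes to O(¬reconcile_license -> unfreeze_account); with O(¬reconcile_license) we get O(unfreeze_account).
The contrapositive of premise 6 (O(countersign_roster -> ¬unfreeze_account)) is O(unfreeze_account -> ¬countersign_roster), and O(unfreeze_account) is already established, so O(¬countersign_roster).
Applying K to premise 1 (O(¬countersign_roster -> recuse_self)) and O(¬countersign_roster) yields O(recuse_self).
With premise 12, O(recuse_self -> ¬seal_log), the K-axiom yields O(¬seal_log).
Premise 8 is O(encrypt_budget -> seal_log); contrapositively O(¬seal_log -> ¬encrypt_budget). Since O(¬seal_log) holds, K gives O(¬encrypt_budget).
So O(¬encrypt_budget) holds, i.e. encrypt_budget is forbidden. None of the other listed options is forbidden under the premises.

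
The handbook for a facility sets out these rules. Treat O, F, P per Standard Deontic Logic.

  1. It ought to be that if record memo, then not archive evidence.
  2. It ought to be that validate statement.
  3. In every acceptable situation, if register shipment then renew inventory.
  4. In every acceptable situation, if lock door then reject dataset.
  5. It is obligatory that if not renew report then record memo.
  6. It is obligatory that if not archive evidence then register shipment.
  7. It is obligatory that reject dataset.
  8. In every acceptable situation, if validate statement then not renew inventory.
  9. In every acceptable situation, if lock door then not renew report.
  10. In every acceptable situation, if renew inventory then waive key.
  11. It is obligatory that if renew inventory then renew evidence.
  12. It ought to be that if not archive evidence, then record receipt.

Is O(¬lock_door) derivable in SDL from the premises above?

Premise 2 states O(validate_statement) outright.
Premise 8 is O(validate_statement → ¬renew_inventory); since O(validate_statement), deontic closure gives O(¬renew_inventory).
Premise 3, O(register_shipment → renew_inventory), contraposes to O(¬renew_inventory → ¬register_shipment); with O(¬renew_inventory) we get O(¬register_shipment).
Premise 6 is O(¬archive_evidence → register_shipment); contrapositively O(¬register_shipment → archive_evidence). Since O(¬register_shipment) holds, K gives O(archive_evidence).
Premise 1, O(record_memo → ¬archive_evidence), contraposes to O(archive_evidence → ¬record_memo); with O(archive_evidence) we get O(¬record_memo).
Premise 5, O(¬renew_report → record_memo), contraposes to O(¬record_memo → renew_report); with O(¬record_memo) we get O(renew_report).
The contrapositive of premise 9 (O(lock_door → ¬renew_report)) is O(renew_report → ¬lock_door), and O(renew_report) is already established, so O(¬lock_door).
Premises 4, 7, 10, 11, 12 do not contribute to this derivation.
So O(¬lock_door) follows.

Yes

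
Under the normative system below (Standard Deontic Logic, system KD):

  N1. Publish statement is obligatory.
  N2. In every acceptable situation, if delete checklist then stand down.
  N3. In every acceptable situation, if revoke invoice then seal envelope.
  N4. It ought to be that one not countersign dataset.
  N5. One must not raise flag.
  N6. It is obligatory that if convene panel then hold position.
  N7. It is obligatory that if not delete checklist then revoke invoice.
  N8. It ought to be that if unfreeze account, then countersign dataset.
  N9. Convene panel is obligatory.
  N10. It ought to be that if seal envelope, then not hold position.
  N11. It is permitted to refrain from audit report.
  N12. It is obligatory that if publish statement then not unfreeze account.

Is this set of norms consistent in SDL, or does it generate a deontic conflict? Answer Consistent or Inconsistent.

Premise 8 is O(unfreeze_account → countersign_dataset), but O(unfreeze_account) is not derivable from the premises, so it does not yield O(countersign_dataset).
So O(countersign_dataset) is not derivable, and the apparent clash with O(¬countersign_dataset) does not arise.
A world satisfying every obligation exists (e.g. audit_report=false, convene_panel=true, countersign_dataset=false, delete_checklist=true, hold_position=true, publish_statement=true, raise_flag=false, revoke_invoice=false, seal_envelope=false, stand_down=true, unfreeze_account=false); no atom is both obligatory and forbidden, so the set is consistent.

Consistent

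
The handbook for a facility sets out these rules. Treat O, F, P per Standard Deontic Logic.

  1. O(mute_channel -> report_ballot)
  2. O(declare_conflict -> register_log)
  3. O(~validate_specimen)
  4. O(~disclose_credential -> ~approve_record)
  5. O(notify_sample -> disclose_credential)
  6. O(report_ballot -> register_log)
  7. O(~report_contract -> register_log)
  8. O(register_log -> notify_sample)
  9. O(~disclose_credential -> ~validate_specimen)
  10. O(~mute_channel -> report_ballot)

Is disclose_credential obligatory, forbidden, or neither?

By case analysis on ~mute_channel: premise 10 gives O(~mute_channel -> report_ballot) and premise 1 gives O(mute_channel -> report_ballot), so O(report_ballot) either way.
Applying K to premise 6 (O(report_ballot -> register_log)) and O(report_ballot) yields O(register_log).
Premise 8 is O(register_log -> notify_sample); since O(register_log), deontic closure gives O(notify_sample).
With premise 5, O(notify_sample -> disclose_credential), the K-axiom yields O(disclose_credential).
Premises 2, 3, 4, 7, 9 do not contribute to this derivation.
Hence disclose_credential is obligatory.

Obligatory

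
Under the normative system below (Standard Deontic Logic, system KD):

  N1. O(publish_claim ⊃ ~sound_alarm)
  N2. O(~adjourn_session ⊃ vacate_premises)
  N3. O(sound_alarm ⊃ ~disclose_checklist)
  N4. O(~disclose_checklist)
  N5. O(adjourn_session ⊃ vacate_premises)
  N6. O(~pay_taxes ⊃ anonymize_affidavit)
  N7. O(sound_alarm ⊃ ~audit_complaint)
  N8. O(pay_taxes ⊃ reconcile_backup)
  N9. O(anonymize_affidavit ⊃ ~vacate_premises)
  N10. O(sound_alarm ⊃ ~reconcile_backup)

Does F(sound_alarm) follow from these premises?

Premises 2 and 5 cover both cases: O(~adjourn_session ⊃ vacate_premises) and O(adjourn_session ⊃ vacate_premises). Since ~adjourn_session ∨ adjourn_session is a tautology, O(vacate_premises) follows.
Premise 9, O(anonymize_affidavit ⊃ ~vacate_premises), contraposes to O(vacate_premises ⊃ ~anonymize_affidavit); with O(vacate_premises) we get O(~anonymize_affidavit).
Premise 6, O(~pay_taxes ⊃ anonymize_affidavit), contraposes to O(~anonymize_affidavit ⊃ pay_taxes); with O(~anonymize_affidavit) we get O(pay_taxes).
Premise 8 is O(pay_taxes ⊃ reconcile_backup); since O(pay_taxes), deontic closure gives O(reconcile_backup).
Premise 10 is O(sound_alarm ⊃ ~reconcile_backup); contrapositively O(reconcile_backup ⊃ ~sound_alarm). Since O(reconcile_backup) holds, K gives O(~sound_alarm).
Premises 1, 3, 4, 7 do not contribute to this derivation.
So O(~sound_alarm) holds, i.e. F(sound_alarm). The claim follows.

Yes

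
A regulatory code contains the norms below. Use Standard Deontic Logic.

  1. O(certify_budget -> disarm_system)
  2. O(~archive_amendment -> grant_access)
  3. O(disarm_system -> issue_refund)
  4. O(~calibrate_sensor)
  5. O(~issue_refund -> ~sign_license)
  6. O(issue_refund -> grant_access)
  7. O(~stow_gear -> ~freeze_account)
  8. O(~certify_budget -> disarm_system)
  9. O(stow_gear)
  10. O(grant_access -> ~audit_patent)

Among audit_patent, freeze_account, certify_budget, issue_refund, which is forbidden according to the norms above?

audit_patent

Premises 1 and 8 are O(certify_budget -> disarm_system) and O(~certify_budget -> disarm_system); every ideal world satisfies certify_budget or ~certify_budget, so in either case disarm_system holds — hence O(disarm_system).
Applying K to premise 3 (O(disarm_system -> issue_refund)) and O(disarm_system) yields O(issue_refund).
Premise 6 is O(issue_refund -> grant_access); since O(issue_refund), deontic closure gives O(grant_access).
From O(grant_access) and premise 10, O(grant_access -> ~audit_patent), we obtain O(~audit_patent).
So O(~audit_patent) holds, i.e. audit_patent is forbidden. None of the other listed options is forbidden under the premises.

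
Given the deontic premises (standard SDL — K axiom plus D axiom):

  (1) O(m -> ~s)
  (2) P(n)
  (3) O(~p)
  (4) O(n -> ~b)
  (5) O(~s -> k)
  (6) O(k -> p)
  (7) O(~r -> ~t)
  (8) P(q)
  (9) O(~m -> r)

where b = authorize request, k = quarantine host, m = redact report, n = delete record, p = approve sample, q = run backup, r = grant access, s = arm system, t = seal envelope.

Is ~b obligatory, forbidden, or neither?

Neither

Premise 4 is O(n -> ~b), but O(n) is not derivable from the premises (the permission P(n) asserts only ~O(~n), not O(n)), so it does not yield O(~b).
No premise or chain of K-axiom applications forces O(~b), and none forces O(b). So ~b is neither obligatory nor forbidden under these norms.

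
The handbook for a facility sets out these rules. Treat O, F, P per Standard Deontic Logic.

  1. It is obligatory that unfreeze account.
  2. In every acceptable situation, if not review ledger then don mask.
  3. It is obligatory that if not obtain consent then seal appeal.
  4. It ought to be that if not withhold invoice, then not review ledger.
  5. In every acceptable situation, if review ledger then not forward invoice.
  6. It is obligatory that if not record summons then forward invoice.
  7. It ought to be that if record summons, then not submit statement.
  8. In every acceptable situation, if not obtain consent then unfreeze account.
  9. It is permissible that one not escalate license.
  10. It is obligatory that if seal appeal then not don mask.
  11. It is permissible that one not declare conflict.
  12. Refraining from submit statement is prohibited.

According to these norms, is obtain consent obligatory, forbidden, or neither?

Obligatory

F(¬submit_statement) at premise 12 means O(submit_statement).
Premise 7 is O(record_summons → ¬submit_statement); contrapositively O(submit_statement → ¬record_summons). Since O(submit_statement) holds, K gives O(¬record_summons).
With premise 6, O(¬record_summons → forward_invoice), the K-axiom yields O(forward_invoice).
Premise 5 is O(review_ledger → ¬forward_invoice); contrapositively O(forward_invoice → ¬review_ledger). Since O(forward_invoice) holds, K gives O(¬review_ledger).
Premise 2 is O(¬review_ledger → don_mask); since O(¬review_ledger), deontic closure gives O(don_mask).
Premise 10, O(seal_appeal → ¬don_mask), contraposes to O(don_mask → ¬seal_appeal); with O(don_mask) we get O(¬seal_appeal).
Premise 3 is O(¬obtain_consent → seal_appeal); contrapositively O(¬seal_appeal → obtain_consent). Since O(¬seal_appeal) holds, K gives O(obtain_consent).
Premises 1, 4, 8, 9, 11 do not contribute to this derivation.
Hence obtain_consent is obligatory.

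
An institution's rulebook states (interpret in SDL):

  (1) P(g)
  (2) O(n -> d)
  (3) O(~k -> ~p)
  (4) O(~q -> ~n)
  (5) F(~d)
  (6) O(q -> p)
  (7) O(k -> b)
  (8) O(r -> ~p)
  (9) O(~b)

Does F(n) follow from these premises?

Premise 9 gives O(~b).
Premise 7 is O(k -> b); contrapositively O(~b -> ~k). Since O(~b) holds, K gives O(~k).
From O(~k) and premise 3, O(~k -> ~p), we obtain O(~p).
Premise 6 is O(q -> p); contrapositively O(~p -> ~q). Since O(~p) holds, K gives O(~q).
With premise 4, O(~q -> ~n), the K-axiom yields O(~n).
Premises 1, 2, 5, 8 do not contribute to this derivation.
So O(~n) holds, i.e. F(n). The claim follows.

Yes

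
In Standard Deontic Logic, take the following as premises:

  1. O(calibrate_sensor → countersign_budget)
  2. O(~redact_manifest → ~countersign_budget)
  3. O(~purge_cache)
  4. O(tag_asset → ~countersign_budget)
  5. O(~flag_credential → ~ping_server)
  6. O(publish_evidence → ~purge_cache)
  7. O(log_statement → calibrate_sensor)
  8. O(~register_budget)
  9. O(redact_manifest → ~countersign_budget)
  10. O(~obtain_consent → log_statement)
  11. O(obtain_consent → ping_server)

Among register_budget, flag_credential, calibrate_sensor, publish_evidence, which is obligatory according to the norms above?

Premises 9 and 2 cover both cases: O(redact_manifest → ~countersign_budget) and O(~redact_manifest → ~countersign_budget). Since redact_manifest ∨ ~redact_manifest is a tautology, O(~countersign_budget) follows.
The contrapositive of premise 1 (O(calibrate_sensor → countersign_budget)) is O(~countersign_budget → ~calibrate_sensor), and O(~countersign_budget) is already established, so O(~calibrate_sensor).
The contrapositive of premise 7 (O(log_statement → calibrate_sensor)) is O(~calibrate_sensor → ~log_statement), and O(~calibrate_sensor) is already established, so O(~log_statement).
Premise 10 is O(~obtain_consent → log_statement); contrapositively O(~log_statement → obtain_consent). Since O(~log_statement) holds, K gives O(obtain_consent).
Applying K to premise 11 (O(obtain_consent → ping_server)) and O(obtain_consent) yields O(ping_server).
Premise 5 is O(~flag_credential → ~ping_server); contrapositively O(ping_server → flag_credential). Since O(ping_server) holds, K gives O(flag_credential).
So O(flag_credential) holds — flag_credential is obligatory. None of the other listed options is made obligatory by any chain of premises.

flag_credential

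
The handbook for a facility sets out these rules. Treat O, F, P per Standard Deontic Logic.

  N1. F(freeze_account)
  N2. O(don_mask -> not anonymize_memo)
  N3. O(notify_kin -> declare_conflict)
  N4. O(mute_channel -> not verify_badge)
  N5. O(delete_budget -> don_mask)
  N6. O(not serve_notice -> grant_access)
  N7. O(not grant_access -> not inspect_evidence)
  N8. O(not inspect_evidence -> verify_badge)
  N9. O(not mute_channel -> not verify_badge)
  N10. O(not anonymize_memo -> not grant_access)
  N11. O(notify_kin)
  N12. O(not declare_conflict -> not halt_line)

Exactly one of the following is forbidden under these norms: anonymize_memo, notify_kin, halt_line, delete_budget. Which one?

By case analysis on not mute_channel: premise 9 gives O(not mute_channel -> not verify_badge) and premise 4 gives O(mute_channel -> not verify_badge), so O(not verify_badge) either way.
Premise 8 is O(not inspect_evidence -> verify_badge); contrapositively O(not verify_badge -> inspect_evidence). Since O(not verify_badge) holds, K gives O(inspect_evidence).
Premise 7 is O(not grant_access -> not inspect_evidence); contrapositively O(inspect_evidence -> grant_access). Since O(inspect_evidence) holds, K gives O(grant_access).
Premise 10 is O(not anonymize_memo -> not grant_access); contrapositively O(grant_access -> anonymize_memo). Since O(grant_access) holds, K gives O(anonymize_memo).
Premise 2, O(don_mask -> not anonymize_memo), contraposes to O(anonymize_memo -> not don_mask); with O(anonymize_memo) we get O(not don_mask).
Premise 5 is O(delete_budget -> don_mask); contrapositively O(not don_mask -> not delete_budget). Since O(not don_mask) holds, K gives O(not delete_budget).
So O(not delete_budget) holds, i.e. delete_budget is forbidden. None of the other listed options is forbidden under the premises.

delete_budget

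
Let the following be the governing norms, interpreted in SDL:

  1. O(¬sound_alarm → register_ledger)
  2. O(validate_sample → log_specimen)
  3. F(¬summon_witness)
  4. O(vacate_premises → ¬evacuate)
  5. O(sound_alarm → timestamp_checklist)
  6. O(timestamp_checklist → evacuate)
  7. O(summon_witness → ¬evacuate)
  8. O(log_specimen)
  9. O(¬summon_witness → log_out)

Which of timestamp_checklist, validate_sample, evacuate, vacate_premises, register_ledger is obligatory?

register_ledger

Premise 3, F(¬summon_witness), is equivalent to O(summon_witness).
From O(summon_witness) and premise 7, O(summon_witness → ¬evacuate), we obtain O(¬evacuate).
Premise 6 is O(timestamp_checklist → evacuate); contrapositively O(¬evacuate → ¬timestamp_checklist). Since O(¬evacuate) holds, K gives O(¬timestamp_checklist).
The contrapositive of premise 5 (O(sound_alarm → timestamp_checklist)) is O(¬timestamp_checklist → ¬sound_alarm), and O(¬timestamp_checklist) is already established, so O(¬sound_alarm).
Applying K to premise 1 (O(¬sound_alarm → register_ledger)) and O(¬sound_alarm) yields O(register_ledger).
So O(register_ledger) holds — register_ledger is obligatory. None of the other listed options is made obligatory by any chain of premises.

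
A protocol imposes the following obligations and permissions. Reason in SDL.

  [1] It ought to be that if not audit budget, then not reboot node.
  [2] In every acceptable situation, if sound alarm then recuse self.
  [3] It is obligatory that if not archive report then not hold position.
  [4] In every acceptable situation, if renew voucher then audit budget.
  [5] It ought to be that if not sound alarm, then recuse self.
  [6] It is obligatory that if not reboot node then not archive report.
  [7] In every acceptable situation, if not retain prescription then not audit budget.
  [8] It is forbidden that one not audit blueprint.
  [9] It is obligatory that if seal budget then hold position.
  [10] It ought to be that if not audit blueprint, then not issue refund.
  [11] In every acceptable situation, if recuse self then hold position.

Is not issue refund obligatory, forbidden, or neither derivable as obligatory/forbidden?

Neither

Premise 10 is O(¬audit_blueprint → ¬issue_refund), but O(¬audit_blueprint) is not derivable from the premises, so it does not yield O(¬issue_refund).
No premise or chain of K-axiom applications forces O(¬issue_refund), and none forces O(issue_refund). So ¬issue_refund is neither obligatory nor forbidden under these norms.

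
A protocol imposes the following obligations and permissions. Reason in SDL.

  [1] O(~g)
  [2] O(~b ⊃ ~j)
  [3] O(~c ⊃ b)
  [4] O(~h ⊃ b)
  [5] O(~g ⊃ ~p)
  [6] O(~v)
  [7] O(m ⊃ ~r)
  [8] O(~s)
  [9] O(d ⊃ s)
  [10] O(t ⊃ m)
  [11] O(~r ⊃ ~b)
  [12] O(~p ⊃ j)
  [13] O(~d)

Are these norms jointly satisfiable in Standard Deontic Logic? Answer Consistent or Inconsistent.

Consistent

Premise 9 is O(d ⊃ s), but O(d) is not derivable from the premises, so it does not yield O(s).
So O(s) is not derivable, and the apparent clash with O(~s) does not arise.
A world satisfying every obligation exists (e.g. b=true, c=false, d=false, g=false, h=false, j=true, m=false, p=false, r=true, s=false, t=false, v=false); no atom is both obligatory and forbidden, so the set is consistent.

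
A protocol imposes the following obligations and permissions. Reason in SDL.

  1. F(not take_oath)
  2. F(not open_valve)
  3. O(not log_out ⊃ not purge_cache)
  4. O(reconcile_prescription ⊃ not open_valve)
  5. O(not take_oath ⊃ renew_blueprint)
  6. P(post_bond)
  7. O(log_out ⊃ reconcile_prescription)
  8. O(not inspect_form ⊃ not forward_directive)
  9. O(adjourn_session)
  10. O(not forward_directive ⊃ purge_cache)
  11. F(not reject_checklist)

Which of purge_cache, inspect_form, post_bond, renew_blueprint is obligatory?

inspect_form

F(not open_valve) at premise 2 means O(open_valve).
Premise 4, O(reconcile_prescription ⊃ not open_valve), contraposes to O(open_valve ⊃ not reconcile_prescription); with O(open_valve) we get O(not reconcile_prescription).
Premise 7, O(log_out ⊃ reconcile_prescription), contraposes to O(not reconcile_prescription ⊃ not log_out); with O(not reconcile_prescription) we get O(not log_out).
Applying K to premise 3 (O(not log_out ⊃ not purge_cache)) and O(not log_out) yields O(not purge_cache).
The contrapositive of premise 10 (O(not forward_directive ⊃ purge_cache)) is O(not purge_cache ⊃ forward_directive), and O(not purge_cache) is already established, so O(forward_directive).
Premise 8, O(not inspect_form ⊃ not forward_directive), contraposes to O(forward_directive ⊃ inspect_form); with O(forward_directive) we get O(inspect_form).
So O(inspect_form) holds — inspect_form is obligatory. None of the other listed options is made obligatory by any chain of premises.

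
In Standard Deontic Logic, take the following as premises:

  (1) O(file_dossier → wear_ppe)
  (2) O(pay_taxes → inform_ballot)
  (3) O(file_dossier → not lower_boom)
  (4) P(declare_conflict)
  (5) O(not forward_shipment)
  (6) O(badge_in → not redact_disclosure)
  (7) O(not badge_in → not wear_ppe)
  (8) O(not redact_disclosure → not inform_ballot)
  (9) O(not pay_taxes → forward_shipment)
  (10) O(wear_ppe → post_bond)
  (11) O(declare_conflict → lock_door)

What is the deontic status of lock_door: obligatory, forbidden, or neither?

Neither

Premise 11 is O(declare_conflict → lock_door), but O(declare_conflict) is not derivable from the premises (the permission P(declare_conflict) asserts only not O(not declare_conflict), not O(declare_conflict)), so it does not yield O(lock_door).
No premise or chain of K-axiom applications forces O(lock_door), and none forces O(not lock_door). So lock_door is neither obligatory nor forbidden under these norms.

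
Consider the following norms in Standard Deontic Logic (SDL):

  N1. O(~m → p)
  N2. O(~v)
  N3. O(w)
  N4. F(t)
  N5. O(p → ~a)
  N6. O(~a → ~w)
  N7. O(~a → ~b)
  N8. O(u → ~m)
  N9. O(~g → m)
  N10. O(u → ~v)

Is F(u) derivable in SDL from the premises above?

Yes

Premise 3 states O(w) outright.
The contrapositive of premise 6 (O(~a → ~w)) is O(w → a), and O(w) is already established, so O(a).
The contrapositive of premise 5 (O(p → ~a)) is O(a → ~p), and O(a) is already established, so O(~p).
Premise 1, O(~m → p), contraposes to O(~p → m); with O(~p) we get O(m).
Premise 8 is O(u → ~m); contrapositively O(m → ~u). Since O(m) holds, K gives O(~u).
Premises 2, 4, 7, 9, 10 do not contribute to this derivation.
So O(~u) holds, i.e. F(u). The claim follows.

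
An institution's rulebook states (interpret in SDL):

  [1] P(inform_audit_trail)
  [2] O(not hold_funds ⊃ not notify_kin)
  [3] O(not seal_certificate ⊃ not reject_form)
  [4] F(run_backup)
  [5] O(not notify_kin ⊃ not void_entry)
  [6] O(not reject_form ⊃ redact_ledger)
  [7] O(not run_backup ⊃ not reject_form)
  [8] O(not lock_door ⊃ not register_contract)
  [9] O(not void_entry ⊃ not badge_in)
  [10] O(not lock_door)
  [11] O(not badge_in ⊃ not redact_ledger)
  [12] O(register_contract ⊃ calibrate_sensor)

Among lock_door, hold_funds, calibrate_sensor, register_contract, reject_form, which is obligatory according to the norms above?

hold_funds

F(run_backup) at premise 4 means O(not run_backup).
With premise 7, O(not run_backup ⊃ not reject_form), the K-axiom yields O(not reject_form).
Premise 6 is O(not reject_form ⊃ redact_ledger); since O(not reject_form), deontic closure gives O(redact_ledger).
The contrapositive of premise 11 (O(not badge_in ⊃ not redact_ledger)) is O(redact_ledger ⊃ badge_in), and O(redact_ledger) is already established, so O(badge_in).
Premise 9 is O(not void_entry ⊃ not badge_in); contrapositively O(badge_in ⊃ void_entry). Since O(badge_in) holds, K gives O(void_entry).
The contrapositive of premise 5 (O(not notify_kin ⊃ not void_entry)) is O(void_entry ⊃ notify_kin), and O(void_entry) is already established, so O(notify_kin).
The contrapositive of premise 2 (O(not hold_funds ⊃ not notify_kin)) is O(notify_kin ⊃ hold_funds), and O(notify_kin) is already established, so O(hold_funds).
So O(hold_funds) holds — hold_funds is obligatory. None of the other listed options is made obligatory by any chain of premises.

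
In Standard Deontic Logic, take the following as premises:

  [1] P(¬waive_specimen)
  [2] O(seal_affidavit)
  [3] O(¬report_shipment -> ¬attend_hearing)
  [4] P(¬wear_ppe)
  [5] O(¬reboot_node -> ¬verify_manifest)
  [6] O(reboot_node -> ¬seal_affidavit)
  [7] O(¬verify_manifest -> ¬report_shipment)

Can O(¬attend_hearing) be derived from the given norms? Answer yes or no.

Premise 2 states O(seal_affidavit) outright.
Premise 6 is O(reboot_node -> ¬seal_affidavit); contrapositively O(seal_affidavit -> ¬reboot_node). Since O(seal_affidavit) holds, K gives O(¬reboot_node).
With premise 5, O(¬reboot_node -> ¬verify_manifest), the K-axiom yields O(¬verify_manifest).
Applying K to premise 7 (O(¬verify_manifest -> ¬report_shipment)) and O(¬verify_manifest) yields O(¬report_shipment).
With premise 3, O(¬report_shipment -> ¬attend_hearing), the K-axiom yields O(¬attend_hearing).
Premises 1, 4 do not contribute to this derivation.
So O(¬attend_hearing) follows.

Yes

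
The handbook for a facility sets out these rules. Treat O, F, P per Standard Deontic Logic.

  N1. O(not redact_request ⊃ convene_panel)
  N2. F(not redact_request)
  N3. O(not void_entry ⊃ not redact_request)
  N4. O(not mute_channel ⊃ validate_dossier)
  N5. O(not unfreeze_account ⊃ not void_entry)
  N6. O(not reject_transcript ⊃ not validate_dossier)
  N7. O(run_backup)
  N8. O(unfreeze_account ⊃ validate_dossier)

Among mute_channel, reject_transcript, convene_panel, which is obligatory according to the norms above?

reject_transcript

F(not redact_request) at premise 2 means O(redact_request).
The contrapositive of premise 3 (O(not void_entry ⊃ not redact_request)) is O(redact_request ⊃ void_entry), and O(redact_request) is already established, so O(void_entry).
Premise 5 is O(not unfreeze_account ⊃ not void_entry); contrapositively O(void_entry ⊃ unfreeze_account). Since O(void_entry) holds, K gives O(unfreeze_account).
Premise 8 is O(unfreeze_account ⊃ validate_dossier); since O(unfreeze_account), deontic closure gives O(validate_dossier).
The contrapositive of premise 6 (O(not reject_transcript ⊃ not validate_dossier)) is O(validate_dossier ⊃ reject_transcript), and O(validate_dossier) is already established, so O(reject_transcript).
So O(reject_transcript) holds — reject_transcript is obligatory. None of the other listed options is made obligatory by any chain of premises.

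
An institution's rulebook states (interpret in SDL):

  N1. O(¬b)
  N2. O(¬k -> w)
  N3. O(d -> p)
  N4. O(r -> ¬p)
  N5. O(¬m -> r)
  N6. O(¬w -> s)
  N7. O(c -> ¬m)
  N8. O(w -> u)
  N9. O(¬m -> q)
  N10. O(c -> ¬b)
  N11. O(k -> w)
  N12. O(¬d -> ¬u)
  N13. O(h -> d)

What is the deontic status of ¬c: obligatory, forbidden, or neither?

Obligatory

Premises 11 and 2 are O(k -> w) and O(¬k -> w); every ideal world satisfies k or ¬k, so in either case w holds — hence O(w).
Premise 8 is O(w -> u); since O(w), deontic closure gives O(u).
Premise 12 is O(¬d -> ¬u); contrapositively O(u -> d). Since O(u) holds, K gives O(d).
Premise 3 is O(d -> p); since O(d), deontic closure gives O(p).
Premise 4, O(r -> ¬p), contraposes to O(p -> ¬r); with O(p) we get O(¬r).
The contrapositive of premise 5 (O(¬m -> r)) is O(¬r -> m), and O(¬r) is already established, so O(m).
Premise 7 is O(c -> ¬m); contrapositively O(m -> ¬c). Since O(m) holds, K gives O(¬c).
Premises 1, 6, 9, 10, 13 do not contribute to this derivation.
Hence ¬c is obligatory.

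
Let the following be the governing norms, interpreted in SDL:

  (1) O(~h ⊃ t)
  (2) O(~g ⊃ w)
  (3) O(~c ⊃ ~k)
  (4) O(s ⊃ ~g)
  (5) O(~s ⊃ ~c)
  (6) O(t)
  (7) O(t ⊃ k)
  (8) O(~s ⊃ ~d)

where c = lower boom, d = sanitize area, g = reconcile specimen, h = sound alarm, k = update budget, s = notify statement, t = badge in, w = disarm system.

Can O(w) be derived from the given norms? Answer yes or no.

Premise 6 gives O(t).
With premise 7, O(t ⊃ k), the K-axiom yields O(k).
The contrapositive of premise 3 (O(~c ⊃ ~k)) is O(k ⊃ c), and O(k) is already established, so O(c).
The contrapositive of premise 5 (O(~s ⊃ ~c)) is O(c ⊃ s), and O(c) is already established, so O(s).
From O(s) and premise 4, O(s ⊃ ~g), we obtain O(~g).
Premise 2 is O(~g ⊃ w); since O(~g), deontic closure gives O(w).
Premises 1, 8 do not contribute to this derivation.
So O(w) follows.

Yes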